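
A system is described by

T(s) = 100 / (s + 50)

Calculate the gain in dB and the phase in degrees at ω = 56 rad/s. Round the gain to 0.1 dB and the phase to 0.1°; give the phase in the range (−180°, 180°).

2.5 dB, -48.2°

Substitute s = j56:
Numerator: 100 = 100 + j0
Denominator: (j56) + 50 = 50 + j56
|N| = √(100² + 0²) ≈ 100, ∠N ≈ 0.00°
|D| = √(50² + 56²) ≈ 75.073, ∠D ≈ 48.24°
|T| = 100 / 75.073 ≈ 1.332
Gain = 20 log₁₀(1.332) ≈ 2.49 dB
∠T = 0.00° − 48.24° = -48.24°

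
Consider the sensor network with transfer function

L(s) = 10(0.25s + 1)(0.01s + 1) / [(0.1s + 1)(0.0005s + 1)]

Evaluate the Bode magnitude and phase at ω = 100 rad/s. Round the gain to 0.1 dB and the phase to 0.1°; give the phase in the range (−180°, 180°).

30.9 dB, 45.6°

At ω = 100 rad/s:
zero (1 + j100·0.25) = 1 + j25 → |·| ≈ 25.02, ∠ ≈ 87.71°
zero (1 + j100·0.01) = 1 + j1 → |·| ≈ 1.4142, ∠ ≈ 45.00°
pole (1 + j100·0.1) = 1 + j10 → |·| ≈ 10.05, ∠ ≈ 84.29°
pole (1 + j100·0.0005) = 1 + j0.05 → |·| ≈ 1.0012, ∠ ≈ 2.86°
|L| = 10 · 25.02 · 1.4142 / (10.05 · 1.0012) ≈ 35.165
Gain = 20 log₁₀(35.165) ≈ 30.92 dB
∠L = (87.71° + 45.00°) − (84.29° + 2.86°) = 45.56°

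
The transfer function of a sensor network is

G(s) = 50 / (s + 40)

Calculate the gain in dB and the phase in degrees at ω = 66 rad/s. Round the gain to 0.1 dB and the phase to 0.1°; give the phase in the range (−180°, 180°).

Substitute s = j66:
Numerator: 50 = 50 + j0
Denominator: (j66) + 40 = 40 + j66
|N| = √(50² + 0²) ≈ 50, ∠N ≈ 0.00°
|D| = √(40² + 66²) ≈ 77.175, ∠D ≈ 58.78°
|G| = 50 / 77.175 ≈ 0.64788
Gain = 20 log₁₀(0.64788) ≈ -3.77 dB
∠G = 0.00° − 58.78° = -58.78°

-3.8 dB, -58.8°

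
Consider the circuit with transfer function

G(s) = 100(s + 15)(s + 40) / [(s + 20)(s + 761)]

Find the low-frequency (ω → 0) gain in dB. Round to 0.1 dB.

11.9 dB

G(0) = 100·15·40 / (20·761) ≈ 3.9422
20 log₁₀(3.9422) ≈ 11.91 dB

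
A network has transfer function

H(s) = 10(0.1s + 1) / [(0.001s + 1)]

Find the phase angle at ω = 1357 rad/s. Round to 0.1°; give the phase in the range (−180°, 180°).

At ω = 1357 rad/s:
zero (1 + j1357·0.1) = 1 + j135.7 → |·| ≈ 135.7, ∠ ≈ 89.58°
pole (1 + j1357·0.001) = 1 + j1.357 → |·| ≈ 1.6857, ∠ ≈ 53.61°
∠H = (89.58°) − (53.61°) = 35.97°

36.0°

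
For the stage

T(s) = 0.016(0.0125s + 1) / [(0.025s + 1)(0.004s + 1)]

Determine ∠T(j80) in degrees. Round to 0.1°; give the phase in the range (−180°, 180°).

-36.2°

At ω = 80 rad/s:
zero (1 + j80·0.0125) = 1 + j1 → |·| ≈ 1.4142, ∠ ≈ 45.00°
pole (1 + j80·0.025) = 1 + j2 → |·| ≈ 2.2361, ∠ ≈ 63.43°
pole (1 + j80·0.004) = 1 + j0.32 → |·| ≈ 1.05, ∠ ≈ 17.74°
∠T = (45.00°) − (63.43° + 17.74°) = -36.17°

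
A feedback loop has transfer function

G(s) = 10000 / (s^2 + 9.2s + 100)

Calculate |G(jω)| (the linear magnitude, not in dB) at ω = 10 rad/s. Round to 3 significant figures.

109

At s = jω = j10:
quadratic: (j10)² + 9.2·j10 + 100 = 0 + j92 → |·| ≈ 92, ∠ ≈ 90.00°
|G| = 10000 / 92 ≈ 108.7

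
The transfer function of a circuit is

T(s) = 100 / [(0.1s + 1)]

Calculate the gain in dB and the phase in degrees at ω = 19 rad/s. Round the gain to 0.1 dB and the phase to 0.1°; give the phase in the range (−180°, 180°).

33.4 dB, -62.2°

At ω = 19 rad/s:
pole (1 + j19·0.1) = 1 + j1.9 → |·| ≈ 2.1471, ∠ ≈ 62.24°
|T| = 100 · 1 / (2.1471) ≈ 46.574
Gain = 20 log₁₀(46.574) ≈ 33.36 dB
∠T = (0°) − (62.24°) = -62.24°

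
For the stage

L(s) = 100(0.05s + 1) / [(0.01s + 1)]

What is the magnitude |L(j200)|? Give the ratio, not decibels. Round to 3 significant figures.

At ω = 200 rad/s:
zero (1 + j200·0.05) = 1 + j10 → |·| ≈ 10.05, ∠ ≈ 84.29°
pole (1 + j200·0.01) = 1 + j2 → |·| ≈ 2.2361, ∠ ≈ 63.43°
|L| = 100 · 10.05 / (2.2361) ≈ 449.44

449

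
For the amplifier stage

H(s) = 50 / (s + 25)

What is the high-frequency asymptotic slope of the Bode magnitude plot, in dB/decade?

-20 dB/decade

Each pole contributes −20 dB/decade at high frequency; each zero contributes +20 dB/decade.
Net: 0 zero(s) − 1 pole(s) → -20 dB/decade.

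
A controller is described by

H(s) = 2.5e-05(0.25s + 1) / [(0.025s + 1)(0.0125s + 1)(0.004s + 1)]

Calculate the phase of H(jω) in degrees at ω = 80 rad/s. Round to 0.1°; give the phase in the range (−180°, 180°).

At ω = 80 rad/s:
zero (1 + j80·0.25) = 1 + j20 → |·| ≈ 20.025, ∠ ≈ 87.14°
pole (1 + j80·0.025) = 1 + j2 → |·| ≈ 2.2361, ∠ ≈ 63.43°
pole (1 + j80·0.0125) = 1 + j1 → |·| ≈ 1.4142, ∠ ≈ 45.00°
pole (1 + j80·0.004) = 1 + j0.32 → |·| ≈ 1.05, ∠ ≈ 17.74°
∠H = (87.14°) − (63.43° + 45.00° + 17.74°) = -39.03°

-39.0°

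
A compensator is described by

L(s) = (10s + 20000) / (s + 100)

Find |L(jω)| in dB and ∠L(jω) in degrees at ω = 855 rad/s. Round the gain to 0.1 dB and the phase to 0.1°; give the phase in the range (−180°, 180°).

28.1 dB, -60.2°

Substitute s = j855:
Numerator: 10(j855) + 20000 = 20000 + j8550
Denominator: (j855) + 100 = 100 + j855
|N| = √(20000² + 8550²) ≈ 21751, ∠N ≈ 23.15°
|D| = √(100² + 855²) ≈ 860.83, ∠D ≈ 83.33°
|L| = 21751 / 860.83 ≈ 25.267
Gain = 20 log₁₀(25.267) ≈ 28.05 dB
∠L = 23.15° − 83.33° = -60.18°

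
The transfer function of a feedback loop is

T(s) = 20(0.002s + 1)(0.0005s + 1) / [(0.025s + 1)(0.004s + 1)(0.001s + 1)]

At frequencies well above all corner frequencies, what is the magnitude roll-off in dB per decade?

-20 dB/decade

Each pole contributes −20 dB/decade at high frequency; each zero contributes +20 dB/decade.
Net: 2 zero(s) − 3 pole(s) → -20 dB/decade.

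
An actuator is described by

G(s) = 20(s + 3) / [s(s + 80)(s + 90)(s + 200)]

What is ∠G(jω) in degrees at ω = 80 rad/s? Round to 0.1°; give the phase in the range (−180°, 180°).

At s = jω = j80:
zero (s+3): 3 + j80 → |·| = √(3²+80²) = √6409 ≈ 80.056, ∠ = arctan(80/3) ≈ 87.85°
pole (s+80): 80 + j80 → |·| = √(80²+80²) = √12800 ≈ 113.14, ∠ = arctan(80/80) ≈ 45.00°
pole (s+90): 90 + j80 → |·| = √(90²+80²) = √14500 ≈ 120.42, ∠ = arctan(80/90) ≈ 41.63°
pole (s+200): 200 + j80 → |·| = √(200²+80²) = √46400 ≈ 215.41, ∠ = arctan(80/200) ≈ 21.80°
pole at origin: |s| = 80, ∠ = 90.00° (in denominator)
∠G = 87.85° − 198.43° = -110.58°

-110.6°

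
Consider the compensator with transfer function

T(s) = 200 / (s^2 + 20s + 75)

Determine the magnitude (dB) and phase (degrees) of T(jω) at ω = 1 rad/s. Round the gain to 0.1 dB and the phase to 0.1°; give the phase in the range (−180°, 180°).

8.3 dB, -15.1°

Substitute s = j1:
Numerator: 200 = 200 + j0
Denominator: (j1)^2 + 20(j1) + 75 = 74 + j20
|N| = √(200² + 0²) ≈ 200, ∠N ≈ 0.00°
|D| = √(74² + 20²) ≈ 76.655, ∠D ≈ 15.12°
|T| = 200 / 76.655 ≈ 2.6091
Gain = 20 log₁₀(2.6091) ≈ 8.33 dB
∠T = 0.00° − 15.12° = -15.12°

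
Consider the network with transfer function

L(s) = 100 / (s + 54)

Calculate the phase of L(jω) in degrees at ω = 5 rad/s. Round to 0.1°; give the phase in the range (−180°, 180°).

At s = jω = j5:
pole (s+54): 54 + j5 → |·| = √(54²+5²) = √2941 ≈ 54.231, ∠ = arctan(5/54) ≈ 5.29°
∠L = 0.00° − 5.29° = -5.29°

-5.3°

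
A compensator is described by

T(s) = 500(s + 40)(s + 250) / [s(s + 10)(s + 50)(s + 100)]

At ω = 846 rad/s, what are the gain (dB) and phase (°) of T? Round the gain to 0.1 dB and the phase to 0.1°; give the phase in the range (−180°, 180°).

At s = jω = j846:
zero (s+40): 40 + j846 → |·| = √(40²+846²) = √717316 ≈ 846.95, ∠ = arctan(846/40) ≈ 87.29°
zero (s+250): 250 + j846 → |·| = √(250²+846²) = √778216 ≈ 882.17, ∠ = arctan(846/250) ≈ 73.54°
pole (s+10): 10 + j846 → |·| = √(10²+846²) = √715816 ≈ 846.06, ∠ = arctan(846/10) ≈ 89.32°
pole (s+50): 50 + j846 → |·| = √(50²+846²) = √718216 ≈ 847.48, ∠ = arctan(846/50) ≈ 86.62°
pole (s+100): 100 + j846 → |·| = √(100²+846²) = √725716 ≈ 851.89, ∠ = arctan(846/100) ≈ 83.26°
pole at origin: |s| = 846, ∠ = 90.00° (in denominator)
|T| = 500 · 7.4715e+05 / 5.1675e+11 ≈ 0.00072293
Gain = 20 log₁₀(0.00072293) ≈ -62.82 dB
∠T = 160.83° − 349.20° = -188.37° ≡ 171.63° (principal value)

-62.8 dB, 171.6°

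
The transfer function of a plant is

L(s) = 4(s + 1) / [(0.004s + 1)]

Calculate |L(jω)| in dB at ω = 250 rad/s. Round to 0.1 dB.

At ω = 250 rad/s:
zero (1 + j250·1) = 1 + j250 → |·| ≈ 250, ∠ ≈ 89.77°
pole (1 + j250·0.004) = 1 + j1 → |·| ≈ 1.4142, ∠ ≈ 45.00°
|L| = 4 · 250 / (1.4142) ≈ 707.11
Gain = 20 log₁₀(707.11) ≈ 56.99 dB

57.0 dB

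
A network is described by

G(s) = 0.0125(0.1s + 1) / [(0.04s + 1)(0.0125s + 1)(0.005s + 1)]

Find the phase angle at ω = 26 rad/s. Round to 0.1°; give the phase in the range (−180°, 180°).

At ω = 26 rad/s:
zero (1 + j26·0.1) = 1 + j2.6 → |·| ≈ 2.7857, ∠ ≈ 68.96°
pole (1 + j26·0.04) = 1 + j1.04 → |·| ≈ 1.4428, ∠ ≈ 46.12°
pole (1 + j26·0.0125) = 1 + j0.325 → |·| ≈ 1.0515, ∠ ≈ 18.00°
pole (1 + j26·0.005) = 1 + j0.13 → |·| ≈ 1.0084, ∠ ≈ 7.41°
∠G = (68.96°) − (46.12° + 18.00° + 7.41°) = -2.57°

-2.6°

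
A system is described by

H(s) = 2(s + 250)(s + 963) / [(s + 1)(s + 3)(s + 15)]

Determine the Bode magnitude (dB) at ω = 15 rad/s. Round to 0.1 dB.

39.9 dB

At s = jω = j15:
zero (s+250): 250 + j15 → |·| = √(250²+15²) = √62725 ≈ 250.45, ∠ = arctan(15/250) ≈ 3.43°
zero (s+963): 963 + j15 → |·| = √(963²+15²) = √927594 ≈ 963.12, ∠ = arctan(15/963) ≈ 0.89°
pole (s+1): 1 + j15 → |·| = √(1²+15²) = √226 ≈ 15.033, ∠ = arctan(15/1) ≈ 86.19°
pole (s+3): 3 + j15 → |·| = √(3²+15²) = √234 ≈ 15.297, ∠ = arctan(15/3) ≈ 78.69°
pole (s+15): 15 + j15 → |·| = √(15²+15²) = √450 ≈ 21.213, ∠ = arctan(15/15) ≈ 45.00°
|H| = 2 · 2.4121e+05 / 4878.1 ≈ 98.895
Gain = 20 log₁₀(98.895) ≈ 39.90 dB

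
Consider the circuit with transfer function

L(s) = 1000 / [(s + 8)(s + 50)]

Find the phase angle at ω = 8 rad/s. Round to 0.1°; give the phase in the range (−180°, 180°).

At s = jω = j8:
pole (s+8): 8 + j8 → |·| = √(8²+8²) = √128 ≈ 11.314, ∠ = arctan(8/8) ≈ 45.00°
pole (s+50): 50 + j8 → |·| = √(50²+8²) = √2564 ≈ 50.636, ∠ = arctan(8/50) ≈ 9.09°
∠L = 0.00° − 54.09° = -54.09°

-54.1°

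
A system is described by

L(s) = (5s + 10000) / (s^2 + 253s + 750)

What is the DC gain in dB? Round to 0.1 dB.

22.5 dB

L(0) = 10000 / 750 ≈ 13.333
20 log₁₀(13.333) ≈ 22.50 dB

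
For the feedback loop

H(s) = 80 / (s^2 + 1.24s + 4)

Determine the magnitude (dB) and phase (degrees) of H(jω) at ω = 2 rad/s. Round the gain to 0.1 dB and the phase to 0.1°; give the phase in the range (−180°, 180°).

30.2 dB, -90.0°

At s = jω = j2:
quadratic: (j2)² + 1.24·j2 + 4 = 0 + j2.48 → |·| ≈ 2.48, ∠ ≈ 90.00°
|H| = 80 / 2.48 ≈ 32.258
Gain = 20 log₁₀(32.258) ≈ 30.17 dB
∠H = 0.00° − 90.00° = -90.00°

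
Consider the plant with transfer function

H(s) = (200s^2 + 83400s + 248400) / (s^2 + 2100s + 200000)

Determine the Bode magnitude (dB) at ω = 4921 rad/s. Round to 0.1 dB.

45.4 dB

Substitute s = j4921:
Numerator: 200(j4921)^2 + 83400(j4921) + 248400 = -4842999800 + j410411400
Denominator: (j4921)^2 + 2100(j4921) + 200000 = -24016241 + j10334100
|N| = √(4842999800² + 410411400²) ≈ 4.8604e+09, ∠N ≈ 175.16°
|D| = √(24016241² + 10334100²) ≈ 2.6145e+07, ∠D ≈ 156.72°
|H| = 4.8604e+09 / 2.6145e+07 ≈ 185.9
Gain = 20 log₁₀(185.9) ≈ 45.39 dB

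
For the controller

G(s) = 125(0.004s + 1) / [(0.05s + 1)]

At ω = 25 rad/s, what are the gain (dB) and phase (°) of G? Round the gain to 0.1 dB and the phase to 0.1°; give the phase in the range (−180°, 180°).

At ω = 25 rad/s:
zero (1 + j25·0.004) = 1 + j0.1 → |·| ≈ 1.005, ∠ ≈ 5.71°
pole (1 + j25·0.05) = 1 + j1.25 → |·| ≈ 1.6008, ∠ ≈ 51.34°
|G| = 125 · 1.005 / (1.6008) ≈ 78.476
Gain = 20 log₁₀(78.476) ≈ 37.89 dB
∠G = (5.71°) − (51.34°) = -45.63°

37.9 dB, -45.6°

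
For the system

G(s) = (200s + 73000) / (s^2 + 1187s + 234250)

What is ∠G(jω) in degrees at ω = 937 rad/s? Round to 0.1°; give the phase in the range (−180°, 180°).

-51.3°

Substitute s = j937:
Numerator: 200(j937) + 73000 = 73000 + j187400
Denominator: (j937)^2 + 1187(j937) + 234250 = -643719 + j1112219
|N| = √(73000² + 187400²) ≈ 2.0112e+05, ∠N ≈ 68.72°
|D| = √(643719² + 1112219²) ≈ 1.2851e+06, ∠D ≈ 120.06°
∠G = 68.72° − 120.06° = -51.34°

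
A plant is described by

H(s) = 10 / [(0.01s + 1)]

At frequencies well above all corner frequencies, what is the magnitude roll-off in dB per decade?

-20 dB/decade

Each pole contributes −20 dB/decade at high frequency; each zero contributes +20 dB/decade.
Net: 0 zero(s) − 1 pole(s) → -20 dB/decade.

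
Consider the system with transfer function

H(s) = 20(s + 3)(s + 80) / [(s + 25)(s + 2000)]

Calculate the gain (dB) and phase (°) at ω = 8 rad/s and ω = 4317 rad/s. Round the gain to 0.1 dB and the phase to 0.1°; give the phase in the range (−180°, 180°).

ω = 8: -11.6 dB, 57.2°; ω = 4317: 25.2 dB, 24.1°

At s = jω = j8:
zero (s+3): 3 + j8 → |·| = √(3²+8²) = √73 ≈ 8.544, ∠ = arctan(8/3) ≈ 69.44°
zero (s+80): 80 + j8 → |·| = √(80²+8²) = √6464 ≈ 80.399, ∠ = arctan(8/80) ≈ 5.71°
pole (s+25): 25 + j8 → |·| = √(25²+8²) = √689 ≈ 26.249, ∠ = arctan(8/25) ≈ 17.74°
pole (s+2000): 2000 + j8 → |·| = √(2000²+8²) = √4000064 ≈ 2000, ∠ = arctan(8/2000) ≈ 0.23°
|H| = 20 · 686.93 / 52498 ≈ 0.2617
Gain = 20 log₁₀(0.2617) ≈ -11.64 dB
∠H = 75.15° − 17.97° = 57.18°

At s = jω = j4317:
zero (s+3): 3 + j4317 → |·| = √(3²+4317²) = √18636498 ≈ 4317, ∠ = arctan(4317/3) ≈ 89.96°
zero (s+80): 80 + j4317 → |·| = √(80²+4317²) = √18642889 ≈ 4317.7, ∠ = arctan(4317/80) ≈ 88.94°
pole (s+25): 25 + j4317 → |·| = √(25²+4317²) = √18637114 ≈ 4317.1, ∠ = arctan(4317/25) ≈ 89.67°
pole (s+2000): 2000 + j4317 → |·| = √(2000²+4317²) = √22636489 ≈ 4757.8, ∠ = arctan(4317/2000) ≈ 65.14°
|H| = 20 · 1.864e+07 / 2.054e+07 ≈ 18.15
Gain = 20 log₁₀(18.15) ≈ 25.18 dB
∠H = 178.90° − 154.81° = 24.09°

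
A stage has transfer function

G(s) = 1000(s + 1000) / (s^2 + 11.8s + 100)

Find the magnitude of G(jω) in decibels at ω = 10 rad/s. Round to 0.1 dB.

At s = jω = j10:
zero (s+1000): 1000 + j10 → |·| = √(1000²+10²) = √1000100 ≈ 1000, ∠ = arctan(10/1000) ≈ 0.57°
quadratic: (j10)² + 11.8·j10 + 100 = 0 + j118 → |·| ≈ 118, ∠ ≈ 90.00°
|G| = 1000 · 1000 / 118 ≈ 8474.6
Gain = 20 log₁₀(8474.6) ≈ 78.56 dB

78.6 dB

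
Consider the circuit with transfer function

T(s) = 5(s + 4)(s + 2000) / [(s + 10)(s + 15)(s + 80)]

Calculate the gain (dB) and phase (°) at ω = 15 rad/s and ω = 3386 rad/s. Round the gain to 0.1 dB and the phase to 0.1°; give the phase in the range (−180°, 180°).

At s = jω = j15:
zero (s+4): 4 + j15 → |·| = √(4²+15²) = √241 ≈ 15.524, ∠ = arctan(15/4) ≈ 75.07°
zero (s+2000): 2000 + j15 → |·| = √(2000²+15²) = √4000225 ≈ 2000.1, ∠ = arctan(15/2000) ≈ 0.43°
pole (s+10): 10 + j15 → |·| = √(10²+15²) = √325 ≈ 18.028, ∠ = arctan(15/10) ≈ 56.31°
pole (s+15): 15 + j15 → |·| = √(15²+15²) = √450 ≈ 21.213, ∠ = arctan(15/15) ≈ 45.00°
pole (s+80): 80 + j15 → |·| = √(80²+15²) = √6625 ≈ 81.394, ∠ = arctan(15/80) ≈ 10.62°
|T| = 5 · 31050 / 31127 ≈ 4.9876
Gain = 20 log₁₀(4.9876) ≈ 13.96 dB
∠T = 75.50° − 111.93° = -36.43°

At s = jω = j3386:
zero (s+4): 4 + j3386 → |·| = √(4²+3386²) = √11465012 ≈ 3386, ∠ = arctan(3386/4) ≈ 89.93°
zero (s+2000): 2000 + j3386 → |·| = √(2000²+3386²) = √15464996 ≈ 3932.6, ∠ = arctan(3386/2000) ≈ 59.43°
pole (s+10): 10 + j3386 → |·| = √(10²+3386²) = √11465096 ≈ 3386, ∠ = arctan(3386/10) ≈ 89.83°
pole (s+15): 15 + j3386 → |·| = √(15²+3386²) = √11465221 ≈ 3386, ∠ = arctan(3386/15) ≈ 89.75°
pole (s+80): 80 + j3386 → |·| = √(80²+3386²) = √11471396 ≈ 3386.9, ∠ = arctan(3386/80) ≈ 88.65°
|T| = 5 · 1.3316e+07 / 3.8831e+10 ≈ 0.0017146
Gain = 20 log₁₀(0.0017146) ≈ -55.32 dB
∠T = 149.36° − 268.23° = -118.87°

ω = 15: 14.0 dB, -36.4°; ω = 3386: -55.3 dB, -118.9°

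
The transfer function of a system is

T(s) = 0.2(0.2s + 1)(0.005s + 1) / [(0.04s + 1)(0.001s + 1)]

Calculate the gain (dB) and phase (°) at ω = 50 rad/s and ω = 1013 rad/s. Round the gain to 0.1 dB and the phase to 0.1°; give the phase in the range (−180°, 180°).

At ω = 50 rad/s:
zero (1 + j50·0.2) = 1 + j10 → |·| ≈ 10.05, ∠ ≈ 84.29°
zero (1 + j50·0.005) = 1 + j0.25 → |·| ≈ 1.0308, ∠ ≈ 14.04°
pole (1 + j50·0.04) = 1 + j2 → |·| ≈ 2.2361, ∠ ≈ 63.43°
pole (1 + j50·0.001) = 1 + j0.05 → |·| ≈ 1.0012, ∠ ≈ 2.86°
|T| = 0.2 · 10.05 · 1.0308 / (2.2361 · 1.0012) ≈ 0.92546
Gain = 20 log₁₀(0.92546) ≈ -0.67 dB
∠T = (84.29° + 14.04°) − (63.43° + 2.86°) = 32.04°

At ω = 1013 rad/s:
zero (1 + j1013·0.2) = 1 + j202.6 → |·| ≈ 202.6, ∠ ≈ 89.72°
zero (1 + j1013·0.005) = 1 + j5.065 → |·| ≈ 5.1628, ∠ ≈ 78.83°
pole (1 + j1013·0.04) = 1 + j40.52 → |·| ≈ 40.532, ∠ ≈ 88.59°
pole (1 + j1013·0.001) = 1 + j1.013 → |·| ≈ 1.4234, ∠ ≈ 45.37°
|T| = 0.2 · 202.6 · 5.1628 / (40.532 · 1.4234) ≈ 3.626
Gain = 20 log₁₀(3.626) ≈ 11.19 dB
∠T = (89.72° + 78.83°) − (88.59° + 45.37°) = 34.59°

ω = 50: -0.7 dB, 32.0°; ω = 1013: 11.2 dB, 34.6°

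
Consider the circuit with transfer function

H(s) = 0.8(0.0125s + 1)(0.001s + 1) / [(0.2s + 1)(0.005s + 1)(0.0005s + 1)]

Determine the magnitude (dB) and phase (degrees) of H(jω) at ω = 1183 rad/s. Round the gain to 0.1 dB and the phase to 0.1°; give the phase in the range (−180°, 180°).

At ω = 1183 rad/s:
zero (1 + j1183·0.0125) = 1 + j14.7875 → |·| ≈ 14.821, ∠ ≈ 86.13°
zero (1 + j1183·0.001) = 1 + j1.183 → |·| ≈ 1.549, ∠ ≈ 49.79°
pole (1 + j1183·0.2) = 1 + j236.6 → |·| ≈ 236.6, ∠ ≈ 89.76°
pole (1 + j1183·0.005) = 1 + j5.915 → |·| ≈ 5.9989, ∠ ≈ 80.40°
pole (1 + j1183·0.0005) = 1 + j0.5915 → |·| ≈ 1.1618, ∠ ≈ 30.60°
|H| = 0.8 · 14.821 · 1.549 / (236.6 · 5.9989 · 1.1618) ≈ 0.011138
Gain = 20 log₁₀(0.011138) ≈ -39.06 dB
∠H = (86.13° + 49.79°) − (89.76° + 80.40° + 30.60°) = -64.84°

-39.1 dB, -64.8°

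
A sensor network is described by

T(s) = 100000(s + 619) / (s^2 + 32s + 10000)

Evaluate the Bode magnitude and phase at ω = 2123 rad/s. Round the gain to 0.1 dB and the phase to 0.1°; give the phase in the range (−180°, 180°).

At s = jω = j2123:
zero (s+619): 619 + j2123 → |·| = √(619²+2123²) = √4890290 ≈ 2211.4, ∠ = arctan(2123/619) ≈ 73.74°
quadratic: (j2123)² + 32·j2123 + 10000 = -4497129 + j67936 → |·| ≈ 4.4976e+06, ∠ ≈ 179.13°
|T| = 100000 · 2211.4 / 4.4976e+06 ≈ 49.168
Gain = 20 log₁₀(49.168) ≈ 33.83 dB
∠T = 73.74° − 179.13° = -105.39°

33.8 dB, -105.4°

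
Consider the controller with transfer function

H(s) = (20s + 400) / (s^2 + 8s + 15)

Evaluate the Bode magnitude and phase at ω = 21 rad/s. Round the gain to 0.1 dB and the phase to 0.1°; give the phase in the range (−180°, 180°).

Substitute s = j21:
Numerator: 20(j21) + 400 = 400 + j420
Denominator: (j21)^2 + 8(j21) + 15 = -426 + j168
|N| = √(400² + 420²) ≈ 580, ∠N ≈ 46.40°
|D| = √(426² + 168²) ≈ 457.93, ∠D ≈ 158.48°
|H| = 580 / 457.93 ≈ 1.2666
Gain = 20 log₁₀(1.2666) ≈ 2.05 dB
∠H = 46.40° − 158.48° = -112.08°

2.1 dB, -112.1°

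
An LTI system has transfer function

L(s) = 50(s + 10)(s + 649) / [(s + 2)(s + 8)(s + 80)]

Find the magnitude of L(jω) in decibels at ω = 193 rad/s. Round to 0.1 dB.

-1.5 dB

At s = jω = j193:
zero (s+10): 10 + j193 → |·| = √(10²+193²) = √37349 ≈ 193.26, ∠ = arctan(193/10) ≈ 87.03°
zero (s+649): 649 + j193 → |·| = √(649²+193²) = √458450 ≈ 677.09, ∠ = arctan(193/649) ≈ 16.56°
pole (s+2): 2 + j193 → |·| = √(2²+193²) = √37253 ≈ 193.01, ∠ = arctan(193/2) ≈ 89.41°
pole (s+8): 8 + j193 → |·| = √(8²+193²) = √37313 ≈ 193.17, ∠ = arctan(193/8) ≈ 87.63°
pole (s+80): 80 + j193 → |·| = √(80²+193²) = √43649 ≈ 208.92, ∠ = arctan(193/80) ≈ 67.49°
|L| = 50 · 1.3085e+05 / 7.7893e+06 ≈ 0.83993
Gain = 20 log₁₀(0.83993) ≈ -1.52 dB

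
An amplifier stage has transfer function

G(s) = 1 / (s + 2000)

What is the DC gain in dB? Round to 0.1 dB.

G(0) = 1 / 2000 = 0.0005
20 log₁₀(0.0005) ≈ -66.02 dB

-66.0 dB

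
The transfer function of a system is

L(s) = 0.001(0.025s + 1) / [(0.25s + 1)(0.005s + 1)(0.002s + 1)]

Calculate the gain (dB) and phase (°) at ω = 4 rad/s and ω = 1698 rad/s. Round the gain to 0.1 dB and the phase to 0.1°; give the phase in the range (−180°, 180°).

At ω = 4 rad/s:
zero (1 + j4·0.025) = 1 + j0.1 → |·| ≈ 1.005, ∠ ≈ 5.71°
pole (1 + j4·0.25) = 1 + j1 → |·| ≈ 1.4142, ∠ ≈ 45.00°
pole (1 + j4·0.005) = 1 + j0.02 → |·| ≈ 1.0002, ∠ ≈ 1.15°
pole (1 + j4·0.002) = 1 + j0.008 → |·| ≈ 1, ∠ ≈ 0.46°
|L| = 0.001 · 1.005 / (1.4142 · 1.0002 · 1) ≈ 0.00071051
Gain = 20 log₁₀(0.00071051) ≈ -62.97 dB
∠L = (5.71°) − (45.00° + 1.15° + 0.46°) = -40.90°

At ω = 1698 rad/s:
zero (1 + j1698·0.025) = 1 + j42.45 → |·| ≈ 42.462, ∠ ≈ 88.65°
pole (1 + j1698·0.25) = 1 + j424.5 → |·| ≈ 424.5, ∠ ≈ 89.87°
pole (1 + j1698·0.005) = 1 + j8.49 → |·| ≈ 8.5487, ∠ ≈ 83.28°
pole (1 + j1698·0.002) = 1 + j3.396 → |·| ≈ 3.5402, ∠ ≈ 73.59°
|L| = 0.001 · 42.462 / (424.5 · 8.5487 · 3.5402) ≈ 3.3052e-06
Gain = 20 log₁₀(3.3052e-06) ≈ -109.62 dB
∠L = (88.65°) − (89.87° + 83.28° + 73.59°) = -158.09°

ω = 4: -63.0 dB, -40.9°; ω = 1698: -109.6 dB, -158.1°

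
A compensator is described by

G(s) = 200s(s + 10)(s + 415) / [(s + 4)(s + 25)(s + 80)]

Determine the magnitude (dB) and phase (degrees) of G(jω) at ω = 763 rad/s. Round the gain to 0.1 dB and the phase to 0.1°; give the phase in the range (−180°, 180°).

At s = jω = j763:
zero (s+10): 10 + j763 → |·| = √(10²+763²) = √582269 ≈ 763.07, ∠ = arctan(763/10) ≈ 89.25°
zero (s+415): 415 + j763 → |·| = √(415²+763²) = √754394 ≈ 868.56, ∠ = arctan(763/415) ≈ 61.46°
zero at origin: s = j763 → |·| = 763, ∠ = 90.00°
pole (s+4): 4 + j763 → |·| = √(4²+763²) = √582185 ≈ 763.01, ∠ = arctan(763/4) ≈ 89.70°
pole (s+25): 25 + j763 → |·| = √(25²+763²) = √582794 ≈ 763.41, ∠ = arctan(763/25) ≈ 88.12°
pole (s+80): 80 + j763 → |·| = √(80²+763²) = √588569 ≈ 767.18, ∠ = arctan(763/80) ≈ 84.01°
|G| = 200 · 5.057e+08 / 4.4687e+08 ≈ 226.33
Gain = 20 log₁₀(226.33) ≈ 47.09 dB
∠G = 240.71° − 261.83° = -21.12°

47.1 dB, -21.1°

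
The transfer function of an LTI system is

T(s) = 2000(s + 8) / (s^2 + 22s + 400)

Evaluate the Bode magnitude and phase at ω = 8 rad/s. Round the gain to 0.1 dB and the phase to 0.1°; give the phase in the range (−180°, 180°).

At s = jω = j8:
zero (s+8): 8 + j8 → |·| = √(8²+8²) = √128 ≈ 11.314, ∠ = arctan(8/8) ≈ 45.00°
quadratic: (j8)² + 22·j8 + 400 = 336 + j176 → |·| ≈ 379.3, ∠ ≈ 27.65°
|T| = 2000 · 11.314 / 379.3 ≈ 59.657
Gain = 20 log₁₀(59.657) ≈ 35.51 dB
∠T = 45.00° − 27.65° = 17.35°

35.5 dB, 17.4°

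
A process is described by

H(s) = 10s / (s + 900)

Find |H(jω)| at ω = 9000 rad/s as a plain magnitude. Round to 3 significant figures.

At s = jω = j9000:
zero at origin: s = j9000 → |·| = 9000, ∠ = 90.00°
pole (s+900): 900 + j9000 → |·| = √(900²+9000²) = √81810000 ≈ 9044.9, ∠ = arctan(9000/900) ≈ 84.29°
|H| = 10 · 9000 / 9044.9 ≈ 9.9504

9.95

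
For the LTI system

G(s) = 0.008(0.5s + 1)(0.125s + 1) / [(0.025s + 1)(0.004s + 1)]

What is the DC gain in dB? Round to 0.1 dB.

G(0) = 0.008 · 1 / 1 = 0.008
20 log₁₀(0.008) ≈ -41.94 dB

-41.9 dB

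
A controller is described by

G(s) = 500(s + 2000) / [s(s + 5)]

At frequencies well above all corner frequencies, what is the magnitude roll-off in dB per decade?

Each pole contributes −20 dB/decade at high frequency; each zero contributes +20 dB/decade.
Net: 1 zero(s) − 2 pole(s) → -20 dB/decade.

-20 dB/decade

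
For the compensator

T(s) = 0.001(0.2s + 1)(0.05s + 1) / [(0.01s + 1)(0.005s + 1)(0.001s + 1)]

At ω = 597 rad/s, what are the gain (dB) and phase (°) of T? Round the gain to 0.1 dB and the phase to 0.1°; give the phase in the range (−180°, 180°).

At ω = 597 rad/s:
zero (1 + j597·0.2) = 1 + j119.4 → |·| ≈ 119.4, ∠ ≈ 89.52°
zero (1 + j597·0.05) = 1 + j29.85 → |·| ≈ 29.867, ∠ ≈ 88.08°
pole (1 + j597·0.01) = 1 + j5.97 → |·| ≈ 6.0532, ∠ ≈ 80.49°
pole (1 + j597·0.005) = 1 + j2.985 → |·| ≈ 3.1481, ∠ ≈ 71.48°
pole (1 + j597·0.001) = 1 + j0.597 → |·| ≈ 1.1646, ∠ ≈ 30.84°
|T| = 0.001 · 119.4 · 29.867 / (6.0532 · 3.1481 · 1.1646) ≈ 0.16069
Gain = 20 log₁₀(0.16069) ≈ -15.88 dB
∠T = (89.52° + 88.08°) − (80.49° + 71.48° + 30.84°) = -5.21°

-15.9 dB, -5.2°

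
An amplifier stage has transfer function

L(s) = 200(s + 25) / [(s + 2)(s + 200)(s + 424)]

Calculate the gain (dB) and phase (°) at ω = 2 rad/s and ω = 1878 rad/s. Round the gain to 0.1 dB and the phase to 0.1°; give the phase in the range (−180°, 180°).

ω = 2: -33.6 dB, -41.3°; ω = 1878: -85.2 dB, -161.9°

At s = jω = j2:
zero (s+25): 25 + j2 → |·| = √(25²+2²) = √629 ≈ 25.08, ∠ = arctan(2/25) ≈ 4.57°
pole (s+2): 2 + j2 → |·| = √(2²+2²) = √8 ≈ 2.8284, ∠ = arctan(2/2) ≈ 45.00°
pole (s+200): 200 + j2 → |·| = √(200²+2²) = √40004 ≈ 200.01, ∠ = arctan(2/200) ≈ 0.57°
pole (s+424): 424 + j2 → |·| = √(424²+2²) = √179780 ≈ 424, ∠ = arctan(2/424) ≈ 0.27°
|L| = 200 · 25.08 / 2.3986e+05 ≈ 0.020912
Gain = 20 log₁₀(0.020912) ≈ -33.59 dB
∠L = 4.57° − 45.84° = -41.27°

At s = jω = j1878:
zero (s+25): 25 + j1878 → |·| = √(25²+1878²) = √3527509 ≈ 1878.2, ∠ = arctan(1878/25) ≈ 89.24°
pole (s+2): 2 + j1878 → |·| = √(2²+1878²) = √3526888 ≈ 1878, ∠ = arctan(1878/2) ≈ 89.94°
pole (s+200): 200 + j1878 → |·| = √(200²+1878²) = √3566884 ≈ 1888.6, ∠ = arctan(1878/200) ≈ 83.92°
pole (s+424): 424 + j1878 → |·| = √(424²+1878²) = √3706660 ≈ 1925.3, ∠ = arctan(1878/424) ≈ 77.28°
|L| = 200 · 1878.2 / 6.8286e+09 ≈ 5.501e-05
Gain = 20 log₁₀(5.501e-05) ≈ -85.19 dB
∠L = 89.24° − 251.14° = -161.90°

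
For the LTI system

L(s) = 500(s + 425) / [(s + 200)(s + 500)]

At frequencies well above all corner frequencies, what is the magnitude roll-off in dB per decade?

-20 dB/decade

Each pole contributes −20 dB/decade at high frequency; each zero contributes +20 dB/decade.
Net: 1 zero(s) − 2 pole(s) → -20 dB/decade.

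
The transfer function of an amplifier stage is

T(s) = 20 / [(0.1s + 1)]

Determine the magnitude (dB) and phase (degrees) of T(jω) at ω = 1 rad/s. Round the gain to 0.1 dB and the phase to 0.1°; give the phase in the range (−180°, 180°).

At ω = 1 rad/s:
pole (1 + j1·0.1) = 1 + j0.1 → |·| ≈ 1.005, ∠ ≈ 5.71°
|T| = 20 · 1 / (1.005) ≈ 19.9
Gain = 20 log₁₀(19.9) ≈ 25.98 dB
∠T = (0°) − (5.71°) = -5.71°

26.0 dB, -5.7°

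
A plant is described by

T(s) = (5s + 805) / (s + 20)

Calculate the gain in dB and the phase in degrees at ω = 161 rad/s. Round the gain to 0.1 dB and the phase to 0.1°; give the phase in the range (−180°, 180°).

Substitute s = j161:
Numerator: 5(j161) + 805 = 805 + j805
Denominator: (j161) + 20 = 20 + j161
|N| = √(805² + 805²) ≈ 1138.4, ∠N ≈ 45.00°
|D| = √(20² + 161²) ≈ 162.24, ∠D ≈ 82.92°
|T| = 1138.4 / 162.24 ≈ 7.0168
Gain = 20 log₁₀(7.0168) ≈ 16.92 dB
∠T = 45.00° − 82.92° = -37.92°

16.9 dB, -37.9°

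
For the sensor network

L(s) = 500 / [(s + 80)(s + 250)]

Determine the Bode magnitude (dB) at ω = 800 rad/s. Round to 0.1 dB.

At s = jω = j800:
pole (s+80): 80 + j800 → |·| = √(80²+800²) = √646400 ≈ 803.99, ∠ = arctan(800/80) ≈ 84.29°
pole (s+250): 250 + j800 → |·| = √(250²+800²) = √702500 ≈ 838.15, ∠ = arctan(800/250) ≈ 72.65°
|L| = 500 / 6.7386e+05 ≈ 0.00074199
Gain = 20 log₁₀(0.00074199) ≈ -62.59 dB

-62.6 dB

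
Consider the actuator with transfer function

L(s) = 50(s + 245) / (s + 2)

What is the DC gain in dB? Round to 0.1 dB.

L(0) = 50·245 / (2) = 6125
20 log₁₀(6125) ≈ 75.74 dB

75.7 dB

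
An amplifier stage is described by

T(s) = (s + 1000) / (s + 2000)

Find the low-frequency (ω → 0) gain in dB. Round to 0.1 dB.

T(0) = 1000 / 2000 = 0.5
20 log₁₀(0.5) ≈ -6.02 dB

-6.0 dB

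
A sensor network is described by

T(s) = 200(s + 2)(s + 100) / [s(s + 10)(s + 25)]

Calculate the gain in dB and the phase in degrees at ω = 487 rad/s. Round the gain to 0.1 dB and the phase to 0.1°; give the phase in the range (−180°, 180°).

At s = jω = j487:
zero (s+2): 2 + j487 → |·| = √(2²+487²) = √237173 ≈ 487, ∠ = arctan(487/2) ≈ 89.76°
zero (s+100): 100 + j487 → |·| = √(100²+487²) = √247169 ≈ 497.16, ∠ = arctan(487/100) ≈ 78.40°
pole (s+10): 10 + j487 → |·| = √(10²+487²) = √237269 ≈ 487.1, ∠ = arctan(487/10) ≈ 88.82°
pole (s+25): 25 + j487 → |·| = √(25²+487²) = √237794 ≈ 487.64, ∠ = arctan(487/25) ≈ 87.06°
pole at origin: |s| = 487, ∠ = 90.00° (in denominator)
|T| = 200 · 2.4212e+05 / 1.1568e+08 ≈ 0.4186
Gain = 20 log₁₀(0.4186) ≈ -7.56 dB
∠T = 168.16° − 265.88° = -97.72°

-7.6 dB, -97.7°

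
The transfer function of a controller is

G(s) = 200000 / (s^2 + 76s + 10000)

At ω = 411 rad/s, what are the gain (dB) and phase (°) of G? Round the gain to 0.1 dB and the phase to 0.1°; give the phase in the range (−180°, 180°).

1.8 dB, -168.9°

At s = jω = j411:
quadratic: (j411)² + 76·j411 + 10000 = -158921 + j31236 → |·| ≈ 1.6196e+05, ∠ ≈ 168.88°
|G| = 200000 / 1.6196e+05 ≈ 1.2349
Gain = 20 log₁₀(1.2349) ≈ 1.83 dB
∠G = 0.00° − 168.88° = -168.88°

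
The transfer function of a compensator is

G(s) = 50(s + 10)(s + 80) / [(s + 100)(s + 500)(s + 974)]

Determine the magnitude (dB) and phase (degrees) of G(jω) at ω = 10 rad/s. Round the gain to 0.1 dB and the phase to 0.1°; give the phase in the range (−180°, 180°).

At s = jω = j10:
zero (s+10): 10 + j10 → |·| = √(10²+10²) = √200 ≈ 14.142, ∠ = arctan(10/10) ≈ 45.00°
zero (s+80): 80 + j10 → |·| = √(80²+10²) = √6500 ≈ 80.623, ∠ = arctan(10/80) ≈ 7.13°
pole (s+100): 100 + j10 → |·| = √(100²+10²) = √10100 ≈ 100.5, ∠ = arctan(10/100) ≈ 5.71°
pole (s+500): 500 + j10 → |·| = √(500²+10²) = √250100 ≈ 500.1, ∠ = arctan(10/500) ≈ 1.15°
pole (s+974): 974 + j10 → |·| = √(974²+10²) = √948776 ≈ 974.05, ∠ = arctan(10/974) ≈ 0.59°
|G| = 50 · 1140.2 / 4.8956e+07 ≈ 0.0011645
Gain = 20 log₁₀(0.0011645) ≈ -58.68 dB
∠G = 52.13° − 7.45° = 44.68°

-58.7 dB, 44.7°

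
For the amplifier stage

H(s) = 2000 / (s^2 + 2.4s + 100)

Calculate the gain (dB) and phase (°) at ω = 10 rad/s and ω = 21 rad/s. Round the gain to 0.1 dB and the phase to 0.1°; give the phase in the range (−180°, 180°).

ω = 10: 38.4 dB, -90.0°; ω = 21: 15.3 dB, -171.6°

At s = jω = j10:
quadratic: (j10)² + 2.4·j10 + 100 = 0 + j24 → |·| ≈ 24, ∠ ≈ 90.00°
|H| = 2000 / 24 ≈ 83.333
Gain = 20 log₁₀(83.333) ≈ 38.42 dB
∠H = 0.00° − 90.00° = -90.00°

At s = jω = j21:
quadratic: (j21)² + 2.4·j21 + 100 = -341 + j50.4 → |·| ≈ 344.7, ∠ ≈ 171.59°
|H| = 2000 / 344.7 ≈ 5.8021
Gain = 20 log₁₀(5.8021) ≈ 15.27 dB
∠H = 0.00° − 171.59° = -171.59°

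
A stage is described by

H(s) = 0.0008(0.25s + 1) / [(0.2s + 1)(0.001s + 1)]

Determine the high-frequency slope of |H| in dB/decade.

-20 dB/decade

Each pole contributes −20 dB/decade at high frequency; each zero contributes +20 dB/decade.
Net: 1 zero(s) − 2 pole(s) → -20 dB/decade.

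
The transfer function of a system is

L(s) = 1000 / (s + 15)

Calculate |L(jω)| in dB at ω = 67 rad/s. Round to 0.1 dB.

23.3 dB

At s = jω = j67:
pole (s+15): 15 + j67 → |·| = √(15²+67²) = √4714 ≈ 68.659, ∠ = arctan(67/15) ≈ 77.38°
|L| = 1000 / 68.659 ≈ 14.565
Gain = 20 log₁₀(14.565) ≈ 23.27 dB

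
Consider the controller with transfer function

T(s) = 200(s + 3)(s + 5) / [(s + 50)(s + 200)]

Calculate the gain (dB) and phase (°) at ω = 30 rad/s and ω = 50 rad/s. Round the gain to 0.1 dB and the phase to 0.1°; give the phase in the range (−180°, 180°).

ω = 30: 23.8 dB, 125.3°; ω = 50: 30.8 dB, 111.8°

At s = jω = j30:
zero (s+3): 3 + j30 → |·| = √(3²+30²) = √909 ≈ 30.15, ∠ = arctan(30/3) ≈ 84.29°
zero (s+5): 5 + j30 → |·| = √(5²+30²) = √925 ≈ 30.414, ∠ = arctan(30/5) ≈ 80.54°
pole (s+50): 50 + j30 → |·| = √(50²+30²) = √3400 ≈ 58.31, ∠ = arctan(30/50) ≈ 30.96°
pole (s+200): 200 + j30 → |·| = √(200²+30²) = √40900 ≈ 202.24, ∠ = arctan(30/200) ≈ 8.53°
|T| = 200 · 916.98 / 11793 ≈ 15.551
Gain = 20 log₁₀(15.551) ≈ 23.84 dB
∠T = 164.83° − 39.49° = 125.34°

At s = jω = j50:
zero (s+3): 3 + j50 → |·| = √(3²+50²) = √2509 ≈ 50.09, ∠ = arctan(50/3) ≈ 86.57°
zero (s+5): 5 + j50 → |·| = √(5²+50²) = √2525 ≈ 50.249, ∠ = arctan(50/5) ≈ 84.29°
pole (s+50): 50 + j50 → |·| = √(50²+50²) = √5000 ≈ 70.711, ∠ = arctan(50/50) ≈ 45.00°
pole (s+200): 200 + j50 → |·| = √(200²+50²) = √42500 ≈ 206.16, ∠ = arctan(50/200) ≈ 14.04°
|T| = 200 · 2517 / 14578 ≈ 34.531
Gain = 20 log₁₀(34.531) ≈ 30.76 dB
∠T = 170.86° − 59.04° = 111.82°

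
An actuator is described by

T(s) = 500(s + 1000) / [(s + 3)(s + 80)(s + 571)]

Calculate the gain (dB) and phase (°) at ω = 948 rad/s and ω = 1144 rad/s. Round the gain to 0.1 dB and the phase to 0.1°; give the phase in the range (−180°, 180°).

At s = jω = j948:
zero (s+1000): 1000 + j948 → |·| = √(1000²+948²) = √1898704 ≈ 1377.9, ∠ = arctan(948/1000) ≈ 43.47°
pole (s+3): 3 + j948 → |·| = √(3²+948²) = √898713 ≈ 948, ∠ = arctan(948/3) ≈ 89.82°
pole (s+80): 80 + j948 → |·| = √(80²+948²) = √905104 ≈ 951.37, ∠ = arctan(948/80) ≈ 85.18°
pole (s+571): 571 + j948 → |·| = √(571²+948²) = √1224745 ≈ 1106.7, ∠ = arctan(948/571) ≈ 58.94°
|T| = 500 · 1377.9 / 9.9813e+08 ≈ 0.00069024
Gain = 20 log₁₀(0.00069024) ≈ -63.22 dB
∠T = 43.47° − 233.94° = -190.47° ≡ 169.53° (principal value)

At s = jω = j1144:
zero (s+1000): 1000 + j1144 → |·| = √(1000²+1144²) = √2308736 ≈ 1519.5, ∠ = arctan(1144/1000) ≈ 48.84°
pole (s+3): 3 + j1144 → |·| = √(3²+1144²) = √1308745 ≈ 1144, ∠ = arctan(1144/3) ≈ 89.85°
pole (s+80): 80 + j1144 → |·| = √(80²+1144²) = √1315136 ≈ 1146.8, ∠ = arctan(1144/80) ≈ 86.00°
pole (s+571): 571 + j1144 → |·| = √(571²+1144²) = √1634777 ≈ 1278.6, ∠ = arctan(1144/571) ≈ 63.48°
|T| = 500 · 1519.5 / 1.6774e+09 ≈ 0.00045293
Gain = 20 log₁₀(0.00045293) ≈ -66.88 dB
∠T = 48.84° − 239.33° = -190.49° ≡ 169.51° (principal value)

ω = 948: -63.2 dB, 169.5°; ω = 1144: -66.9 dB, 169.5°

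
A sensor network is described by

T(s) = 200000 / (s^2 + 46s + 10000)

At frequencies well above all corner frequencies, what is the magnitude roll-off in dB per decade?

Each pole contributes −20 dB/decade at high frequency; each zero contributes +20 dB/decade.
Net: 0 zero(s) − 2 pole(s) → -40 dB/decade.

-40 dB/decade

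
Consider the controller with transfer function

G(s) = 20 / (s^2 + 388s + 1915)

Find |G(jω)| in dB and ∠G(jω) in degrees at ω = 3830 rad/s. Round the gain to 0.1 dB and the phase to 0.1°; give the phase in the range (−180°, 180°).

-117.4 dB, -174.2°

Substitute s = j3830:
Numerator: 20 = 20 + j0
Denominator: (j3830)^2 + 388(j3830) + 1915 = -14666985 + j1486040
|N| = √(20² + 0²) ≈ 20, ∠N ≈ 0.00°
|D| = √(14666985² + 1486040²) ≈ 1.4742e+07, ∠D ≈ 174.21°
|G| = 20 / 1.4742e+07 ≈ 1.3567e-06
Gain = 20 log₁₀(1.3567e-06) ≈ -117.35 dB
∠G = 0.00° − 174.21° = -174.21°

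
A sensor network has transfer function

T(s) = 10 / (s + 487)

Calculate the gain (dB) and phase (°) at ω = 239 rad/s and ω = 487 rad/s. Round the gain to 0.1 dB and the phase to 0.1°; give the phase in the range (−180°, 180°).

ω = 239: -34.7 dB, -26.1°; ω = 487: -36.8 dB, -45.0°

Substitute s = j239:
Numerator: 10 = 10 + j0
Denominator: (j239) + 487 = 487 + j239
|N| = √(10² + 0²) ≈ 10, ∠N ≈ 0.00°
|D| = √(487² + 239²) ≈ 542.49, ∠D ≈ 26.14°
|T| = 10 / 542.49 ≈ 0.018434
Gain = 20 log₁₀(0.018434) ≈ -34.69 dB
∠T = 0.00° − 26.14° = -26.14°

Substitute s = j487:
Numerator: 10 = 10 + j0
Denominator: (j487) + 487 = 487 + j487
|N| = √(10² + 0²) ≈ 10, ∠N ≈ 0.00°
|D| = √(487² + 487²) ≈ 688.72, ∠D ≈ 45.00°
|T| = 10 / 688.72 ≈ 0.01452
Gain = 20 log₁₀(0.01452) ≈ -36.76 dB
∠T = 0.00° − 45.00° = -45.00°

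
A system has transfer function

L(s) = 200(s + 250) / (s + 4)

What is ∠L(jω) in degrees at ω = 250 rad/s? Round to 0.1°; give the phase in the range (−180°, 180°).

At s = jω = j250:
zero (s+250): 250 + j250 → |·| = √(250²+250²) = √125000 ≈ 353.55, ∠ = arctan(250/250) ≈ 45.00°
pole (s+4): 4 + j250 → |·| = √(4²+250²) = √62516 ≈ 250.03, ∠ = arctan(250/4) ≈ 89.08°
∠L = 45.00° − 89.08° = -44.08°

-44.1°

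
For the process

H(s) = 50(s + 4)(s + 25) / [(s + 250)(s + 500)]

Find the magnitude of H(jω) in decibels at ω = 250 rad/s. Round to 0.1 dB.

24.0 dB

At s = jω = j250:
zero (s+4): 4 + j250 → |·| = √(4²+250²) = √62516 ≈ 250.03, ∠ = arctan(250/4) ≈ 89.08°
zero (s+25): 25 + j250 → |·| = √(25²+250²) = √63125 ≈ 251.25, ∠ = arctan(250/25) ≈ 84.29°
pole (s+250): 250 + j250 → |·| = √(250²+250²) = √125000 ≈ 353.55, ∠ = arctan(250/250) ≈ 45.00°
pole (s+500): 500 + j250 → |·| = √(500²+250²) = √312500 ≈ 559.02, ∠ = arctan(250/500) ≈ 26.57°
|H| = 50 · 62820 / 1.9764e+05 ≈ 15.893
Gain = 20 log₁₀(15.893) ≈ 24.02 dB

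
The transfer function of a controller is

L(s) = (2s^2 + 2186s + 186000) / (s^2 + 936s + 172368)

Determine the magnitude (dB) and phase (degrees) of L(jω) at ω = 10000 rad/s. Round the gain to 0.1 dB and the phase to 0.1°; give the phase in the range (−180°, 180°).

6.0 dB, -0.9°

Substitute s = j10000:
Numerator: 2(j10000)^2 + 2186(j10000) + 186000 = -199814000 + j21860000
Denominator: (j10000)^2 + 936(j10000) + 172368 = -99827632 + j9360000
|N| = √(199814000² + 21860000²) ≈ 2.0101e+08, ∠N ≈ 173.76°
|D| = √(99827632² + 9360000²) ≈ 1.0027e+08, ∠D ≈ 174.64°
|L| = 2.0101e+08 / 1.0027e+08 ≈ 2.0047
Gain = 20 log₁₀(2.0047) ≈ 6.04 dB
∠L = 173.76° − 174.64° = -0.88°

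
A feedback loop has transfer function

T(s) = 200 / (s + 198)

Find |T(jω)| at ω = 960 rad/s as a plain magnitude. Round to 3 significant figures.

Substitute s = j960:
Numerator: 200 = 200 + j0
Denominator: (j960) + 198 = 198 + j960
|N| = √(200² + 0²) ≈ 200, ∠N ≈ 0.00°
|D| = √(198² + 960²) ≈ 980.21, ∠D ≈ 78.35°
|T| = 200 / 980.21 ≈ 0.20404

0.204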